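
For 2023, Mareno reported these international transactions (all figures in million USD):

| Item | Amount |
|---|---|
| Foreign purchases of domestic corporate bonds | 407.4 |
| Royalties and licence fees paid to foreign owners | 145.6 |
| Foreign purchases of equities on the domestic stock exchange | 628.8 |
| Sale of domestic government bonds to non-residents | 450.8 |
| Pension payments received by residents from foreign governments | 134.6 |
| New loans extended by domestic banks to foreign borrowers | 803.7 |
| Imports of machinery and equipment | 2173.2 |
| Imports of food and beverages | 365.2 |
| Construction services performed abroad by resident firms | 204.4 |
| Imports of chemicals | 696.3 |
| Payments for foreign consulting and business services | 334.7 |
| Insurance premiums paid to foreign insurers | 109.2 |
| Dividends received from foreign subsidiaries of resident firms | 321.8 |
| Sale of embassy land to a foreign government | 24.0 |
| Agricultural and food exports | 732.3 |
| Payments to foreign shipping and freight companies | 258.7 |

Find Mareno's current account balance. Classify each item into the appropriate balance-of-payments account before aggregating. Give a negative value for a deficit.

-2689.8

Goods: 732.3 - 696.3 - 365.2 - 2173.2 = -2502.4
Services: 204.4 - 334.7 - 145.6 - 258.7 - 109.2 = -643.8
Primary income: 321.8
Secondary income: 134.6
Current account = (-2502.4) + (-643.8) + 321.8 + 134.6 = -2689.8
(Excluded from the current account — financial account: foreign purchases of domestic corporate bonds 407.4, foreign purchases of equities on the domestic stock exchange 628.8, sale of domestic government bonds to non-residents 450.8, new loans extended by domestic banks to foreign borrowers 803.7; capital account: sale of embassy land to a foreign government 24.0.)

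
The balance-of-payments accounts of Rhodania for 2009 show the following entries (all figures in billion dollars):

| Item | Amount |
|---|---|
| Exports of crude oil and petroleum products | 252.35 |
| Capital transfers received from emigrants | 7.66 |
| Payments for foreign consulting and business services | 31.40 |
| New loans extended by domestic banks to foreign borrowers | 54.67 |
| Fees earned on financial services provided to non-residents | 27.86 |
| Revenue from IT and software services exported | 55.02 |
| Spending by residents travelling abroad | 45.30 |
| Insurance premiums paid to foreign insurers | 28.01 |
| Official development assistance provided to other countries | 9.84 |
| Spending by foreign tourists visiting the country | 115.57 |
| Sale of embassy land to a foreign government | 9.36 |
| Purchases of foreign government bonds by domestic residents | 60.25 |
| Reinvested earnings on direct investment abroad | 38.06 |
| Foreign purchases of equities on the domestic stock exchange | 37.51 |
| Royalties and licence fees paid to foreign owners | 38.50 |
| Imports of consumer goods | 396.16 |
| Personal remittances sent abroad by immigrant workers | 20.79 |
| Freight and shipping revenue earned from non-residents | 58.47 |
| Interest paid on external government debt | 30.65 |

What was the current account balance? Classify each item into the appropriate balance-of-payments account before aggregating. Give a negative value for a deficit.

-53.32

Goods: 252.35 - 396.16 = -143.81
Services: 27.86 + 115.57 - 45.30 - 28.01 + 58.47 + 55.02 - 31.40 - 38.50 = 113.71
Primary income: 38.06 - 30.65 = 7.41
Secondary income: -9.84 - 20.79 = -30.63
Current account = (-143.81) + 113.71 + 7.41 + (-30.63) = -53.32
(Excluded from the current account — capital account: capital transfers received from emigrants 7.66, sale of embassy land to a foreign government 9.36; financial account: new loans extended by domestic banks to foreign borrowers 54.67, purchases of foreign government bonds by domestic residents 60.25, foreign purchases of equities on the domestic stock exchange 37.51.)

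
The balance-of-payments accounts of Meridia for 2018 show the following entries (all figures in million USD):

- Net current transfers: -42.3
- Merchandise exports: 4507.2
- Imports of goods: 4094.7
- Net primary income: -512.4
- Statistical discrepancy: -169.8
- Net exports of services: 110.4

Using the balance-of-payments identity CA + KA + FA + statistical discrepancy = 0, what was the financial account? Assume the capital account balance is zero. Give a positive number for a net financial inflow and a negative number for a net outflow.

Goods balance = 4507.2 - 4094.7 = 412.5
Services balance = 110.4
Trade balance (goods + services) = 412.5 + 110.4 = 522.9
Net primary income = -512.4
Net secondary income = -42.3
Current account = 522.9 + (-512.4) + (-42.3) = -31.8
Financial account = -(-31.8 + (-169.8)) = 201.6

201.6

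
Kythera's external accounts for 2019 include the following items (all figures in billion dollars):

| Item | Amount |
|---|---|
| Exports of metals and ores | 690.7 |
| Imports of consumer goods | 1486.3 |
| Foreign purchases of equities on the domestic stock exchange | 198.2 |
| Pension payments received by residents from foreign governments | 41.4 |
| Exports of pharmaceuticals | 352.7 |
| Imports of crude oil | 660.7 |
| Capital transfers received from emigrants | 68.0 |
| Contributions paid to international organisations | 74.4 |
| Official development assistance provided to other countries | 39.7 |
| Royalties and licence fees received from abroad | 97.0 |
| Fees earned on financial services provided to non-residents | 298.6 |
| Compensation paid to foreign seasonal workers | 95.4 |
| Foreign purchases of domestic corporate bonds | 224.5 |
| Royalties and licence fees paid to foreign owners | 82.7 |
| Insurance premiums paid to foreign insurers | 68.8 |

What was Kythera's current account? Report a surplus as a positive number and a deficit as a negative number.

Goods: 690.7 - 660.7 - 1486.3 + 352.7 = -1103.6
Services: 298.6 - 82.7 - 68.8 + 97.0 = 244.1
Primary income: -95.4
Secondary income: -74.4 - 39.7 + 41.4 = -72.7
Current account = (-1103.6) + 244.1 + (-95.4) + (-72.7) = -1027.6
(Excluded from the current account — financial account: foreign purchases of equities on the domestic stock exchange 198.2, foreign purchases of domestic corporate bonds 224.5; capital account: capital transfers received from emigrants 68.0.)

-1027.6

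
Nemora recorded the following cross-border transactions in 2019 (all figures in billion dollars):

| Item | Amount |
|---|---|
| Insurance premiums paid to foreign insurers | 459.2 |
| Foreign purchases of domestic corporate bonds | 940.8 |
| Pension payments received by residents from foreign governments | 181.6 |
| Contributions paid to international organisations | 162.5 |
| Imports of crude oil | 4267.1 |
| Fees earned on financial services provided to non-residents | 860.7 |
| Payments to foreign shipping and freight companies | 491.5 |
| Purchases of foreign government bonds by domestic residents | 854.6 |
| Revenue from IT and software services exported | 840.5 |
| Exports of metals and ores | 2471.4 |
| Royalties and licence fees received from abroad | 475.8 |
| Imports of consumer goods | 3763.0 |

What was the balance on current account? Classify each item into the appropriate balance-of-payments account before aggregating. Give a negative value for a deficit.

-4313.3

Goods: -3763.0 - 4267.1 + 2471.4 = -5558.7
Services: 475.8 - 459.2 - 491.5 + 840.5 + 860.7 = 1226.3
Secondary income: -162.5 + 181.6 = 19.1
Current account = (-5558.7) + 1226.3 + 19.1 = -4313.3
(Excluded from the current account — financial account: foreign purchases of domestic corporate bonds 940.8, purchases of foreign government bonds by domestic residents 854.6.)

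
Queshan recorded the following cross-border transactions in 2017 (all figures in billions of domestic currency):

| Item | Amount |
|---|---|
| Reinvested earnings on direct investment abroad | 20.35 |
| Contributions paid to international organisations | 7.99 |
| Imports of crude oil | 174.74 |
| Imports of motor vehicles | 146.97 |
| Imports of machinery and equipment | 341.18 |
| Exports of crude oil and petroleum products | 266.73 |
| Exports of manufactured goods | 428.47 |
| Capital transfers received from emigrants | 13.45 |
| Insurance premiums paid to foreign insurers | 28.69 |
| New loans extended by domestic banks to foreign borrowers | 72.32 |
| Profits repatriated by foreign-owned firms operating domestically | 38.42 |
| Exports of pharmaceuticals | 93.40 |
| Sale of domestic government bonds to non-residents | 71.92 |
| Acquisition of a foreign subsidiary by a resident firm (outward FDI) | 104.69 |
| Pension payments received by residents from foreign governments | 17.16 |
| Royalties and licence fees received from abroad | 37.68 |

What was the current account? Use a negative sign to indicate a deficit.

125.80

Goods: 266.73 - 146.97 - 174.74 + 428.47 - 341.18 + 93.40 = 125.71
Services: 37.68 - 28.69 = 8.99
Primary income: -38.42 + 20.35 = -18.07
Secondary income: 17.16 - 7.99 = 9.17
Current account = 125.71 + 8.99 + (-18.07) + 9.17 = 125.80
(Excluded from the current account — capital account: capital transfers received from emigrants 13.45; financial account: new loans extended by domestic banks to foreign borrowers 72.32, sale of domestic government bonds to non-residents 71.92, acquisition of a foreign subsidiary by a resident firm (outward FDI) 104.69.)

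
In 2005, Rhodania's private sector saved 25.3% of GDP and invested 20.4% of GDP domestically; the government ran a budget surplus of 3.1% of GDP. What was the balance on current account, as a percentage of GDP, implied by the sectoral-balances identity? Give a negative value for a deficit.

By the sectoral-balances identity, CA = (S_private - I) + (T - G).
Private balance = 25.3 - 20.4 = 4.9
Government balance (T - G) = 3.1
CA = 4.9 + 3.1 = 8.0

8.0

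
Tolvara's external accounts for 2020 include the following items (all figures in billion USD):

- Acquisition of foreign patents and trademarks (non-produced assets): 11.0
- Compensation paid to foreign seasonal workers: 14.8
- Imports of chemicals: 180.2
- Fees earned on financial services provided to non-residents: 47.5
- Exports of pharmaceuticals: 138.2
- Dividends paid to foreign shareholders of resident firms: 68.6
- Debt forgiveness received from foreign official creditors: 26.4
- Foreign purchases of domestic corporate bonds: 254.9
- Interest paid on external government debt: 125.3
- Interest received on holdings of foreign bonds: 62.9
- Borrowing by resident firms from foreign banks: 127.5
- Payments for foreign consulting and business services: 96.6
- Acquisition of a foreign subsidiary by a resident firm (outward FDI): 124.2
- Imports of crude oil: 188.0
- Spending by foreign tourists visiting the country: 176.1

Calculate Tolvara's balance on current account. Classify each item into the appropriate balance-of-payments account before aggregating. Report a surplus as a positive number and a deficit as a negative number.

-248.8

Goods: -180.2 + 138.2 - 188.0 = -230.0
Services: 47.5 - 96.6 + 176.1 = 127.0
Primary income: -125.3 + 62.9 - 68.6 - 14.8 = -145.8
Current account = (-230.0) + 127.0 + (-145.8) = -248.8
(Excluded from the current account — capital account: acquisition of foreign patents and trademarks (non-produced assets) 11.0, debt forgiveness received from foreign official creditors 26.4; financial account: foreign purchases of domestic corporate bonds 254.9, borrowing by resident firms from foreign banks 127.5, acquisition of a foreign subsidiary by a resident firm (outward FDI) 124.2.)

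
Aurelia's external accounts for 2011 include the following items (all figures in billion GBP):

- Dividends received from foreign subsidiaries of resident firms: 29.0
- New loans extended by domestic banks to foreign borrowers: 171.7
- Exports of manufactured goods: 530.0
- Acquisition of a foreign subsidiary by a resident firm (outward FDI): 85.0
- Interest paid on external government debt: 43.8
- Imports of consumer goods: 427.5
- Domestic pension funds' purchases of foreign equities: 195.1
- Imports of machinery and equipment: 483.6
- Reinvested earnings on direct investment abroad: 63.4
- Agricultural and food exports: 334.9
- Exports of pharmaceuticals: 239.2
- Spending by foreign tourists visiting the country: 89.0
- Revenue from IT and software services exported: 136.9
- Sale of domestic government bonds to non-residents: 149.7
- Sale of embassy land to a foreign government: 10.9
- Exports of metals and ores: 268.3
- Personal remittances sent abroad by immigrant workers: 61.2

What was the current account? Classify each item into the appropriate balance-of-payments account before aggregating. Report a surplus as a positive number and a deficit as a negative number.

674.6

Goods: 530.0 - 427.5 + 239.2 + 334.9 - 483.6 + 268.3 = 461.3
Services: 136.9 + 89.0 = 225.9
Primary income: 63.4 + 29.0 - 43.8 = 48.6
Secondary income: -61.2
Current account = 461.3 + 225.9 + 48.6 + (-61.2) = 674.6
(Excluded from the current account — financial account: new loans extended by domestic banks to foreign borrowers 171.7, acquisition of a foreign subsidiary by a resident firm (outward FDI) 85.0, domestic pension funds' purchases of foreign equities 195.1, sale of domestic government bonds to non-residents 149.7; capital account: sale of embassy land to a foreign government 10.9.)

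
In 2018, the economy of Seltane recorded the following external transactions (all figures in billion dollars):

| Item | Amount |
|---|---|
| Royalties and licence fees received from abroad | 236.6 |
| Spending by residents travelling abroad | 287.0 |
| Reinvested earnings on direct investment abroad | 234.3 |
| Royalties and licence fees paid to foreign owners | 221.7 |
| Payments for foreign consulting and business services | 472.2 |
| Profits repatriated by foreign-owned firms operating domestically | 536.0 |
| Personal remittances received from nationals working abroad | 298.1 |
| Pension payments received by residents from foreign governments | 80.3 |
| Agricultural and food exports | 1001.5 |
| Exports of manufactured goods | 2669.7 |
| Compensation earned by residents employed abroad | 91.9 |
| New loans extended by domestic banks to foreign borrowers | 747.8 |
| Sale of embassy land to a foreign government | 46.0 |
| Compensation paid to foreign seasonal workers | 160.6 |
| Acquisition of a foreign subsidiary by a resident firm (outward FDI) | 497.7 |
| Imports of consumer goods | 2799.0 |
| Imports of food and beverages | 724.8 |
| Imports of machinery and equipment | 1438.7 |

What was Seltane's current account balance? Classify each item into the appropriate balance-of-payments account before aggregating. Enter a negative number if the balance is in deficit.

-2027.6

Goods: 2669.7 + 1001.5 - 1438.7 - 2799.0 - 724.8 = -1291.3
Services: -472.2 + 236.6 - 287.0 - 221.7 = -744.3
Primary income: 91.9 - 160.6 + 234.3 - 536.0 = -370.4
Secondary income: 298.1 + 80.3 = 378.4
Current account = (-1291.3) + (-744.3) + (-370.4) + 378.4 = -2027.6
(Excluded from the current account — financial account: new loans extended by domestic banks to foreign borrowers 747.8, acquisition of a foreign subsidiary by a resident firm (outward FDI) 497.7; capital account: sale of embassy land to a foreign government 46.0.)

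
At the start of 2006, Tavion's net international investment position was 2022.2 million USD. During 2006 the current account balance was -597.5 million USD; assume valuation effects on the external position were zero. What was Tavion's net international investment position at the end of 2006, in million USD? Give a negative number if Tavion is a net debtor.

1424.7

With no valuation effects, change in NIIP = current account = -597.5
End-of-year NIIP = 2022.2 + (-597.5) = 1424.7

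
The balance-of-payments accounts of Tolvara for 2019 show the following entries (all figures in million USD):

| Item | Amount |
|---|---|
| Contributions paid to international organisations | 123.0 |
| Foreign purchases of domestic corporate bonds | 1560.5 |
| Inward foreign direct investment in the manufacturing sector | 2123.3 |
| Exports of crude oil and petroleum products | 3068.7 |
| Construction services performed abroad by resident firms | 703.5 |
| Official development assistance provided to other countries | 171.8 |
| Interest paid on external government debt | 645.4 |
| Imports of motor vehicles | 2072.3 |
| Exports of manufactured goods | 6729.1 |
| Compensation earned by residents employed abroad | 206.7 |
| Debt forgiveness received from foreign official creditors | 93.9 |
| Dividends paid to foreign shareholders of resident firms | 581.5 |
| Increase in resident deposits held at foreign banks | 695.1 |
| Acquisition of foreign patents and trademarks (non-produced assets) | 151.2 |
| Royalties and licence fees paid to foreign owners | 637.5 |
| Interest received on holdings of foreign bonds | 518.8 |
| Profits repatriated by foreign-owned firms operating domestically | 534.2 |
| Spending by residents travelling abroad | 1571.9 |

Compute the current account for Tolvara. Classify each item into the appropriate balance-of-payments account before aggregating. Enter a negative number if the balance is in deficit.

Goods: -2072.3 + 3068.7 + 6729.1 = 7725.5
Services: 703.5 - 1571.9 - 637.5 = -1505.9
Primary income: 518.8 - 645.4 - 534.2 + 206.7 - 581.5 = -1035.6
Secondary income: -123.0 - 171.8 = -294.8
Current account = 7725.5 + (-1505.9) + (-1035.6) + (-294.8) = 4889.2
(Excluded from the current account — financial account: foreign purchases of domestic corporate bonds 1560.5, inward foreign direct investment in the manufacturing sector 2123.3, increase in resident deposits held at foreign banks 695.1; capital account: debt forgiveness received from foreign official creditors 93.9, acquisition of foreign patents and trademarks (non-produced assets) 151.2.)

4889.2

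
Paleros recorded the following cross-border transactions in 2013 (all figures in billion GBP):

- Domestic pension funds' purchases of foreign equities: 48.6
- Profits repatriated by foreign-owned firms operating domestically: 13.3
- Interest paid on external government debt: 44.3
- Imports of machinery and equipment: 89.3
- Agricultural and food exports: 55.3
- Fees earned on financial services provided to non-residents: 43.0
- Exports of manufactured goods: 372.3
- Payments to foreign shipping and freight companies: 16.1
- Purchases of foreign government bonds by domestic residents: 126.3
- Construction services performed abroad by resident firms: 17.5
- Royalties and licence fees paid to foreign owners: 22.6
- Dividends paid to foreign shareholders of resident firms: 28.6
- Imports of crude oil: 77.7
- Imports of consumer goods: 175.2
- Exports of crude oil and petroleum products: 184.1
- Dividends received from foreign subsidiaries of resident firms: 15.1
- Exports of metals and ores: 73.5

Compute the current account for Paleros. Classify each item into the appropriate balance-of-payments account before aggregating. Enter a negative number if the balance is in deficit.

293.7

Goods: 184.1 + 55.3 - 175.2 - 77.7 + 372.3 + 73.5 - 89.3 = 343.0
Services: 43.0 - 22.6 - 16.1 + 17.5 = 21.8
Primary income: -13.3 - 28.6 - 44.3 + 15.1 = -71.1
Current account = 343.0 + 21.8 + (-71.1) = 293.7
(Excluded from the current account — financial account: domestic pension funds' purchases of foreign equities 48.6, purchases of foreign government bonds by domestic residents 126.3.)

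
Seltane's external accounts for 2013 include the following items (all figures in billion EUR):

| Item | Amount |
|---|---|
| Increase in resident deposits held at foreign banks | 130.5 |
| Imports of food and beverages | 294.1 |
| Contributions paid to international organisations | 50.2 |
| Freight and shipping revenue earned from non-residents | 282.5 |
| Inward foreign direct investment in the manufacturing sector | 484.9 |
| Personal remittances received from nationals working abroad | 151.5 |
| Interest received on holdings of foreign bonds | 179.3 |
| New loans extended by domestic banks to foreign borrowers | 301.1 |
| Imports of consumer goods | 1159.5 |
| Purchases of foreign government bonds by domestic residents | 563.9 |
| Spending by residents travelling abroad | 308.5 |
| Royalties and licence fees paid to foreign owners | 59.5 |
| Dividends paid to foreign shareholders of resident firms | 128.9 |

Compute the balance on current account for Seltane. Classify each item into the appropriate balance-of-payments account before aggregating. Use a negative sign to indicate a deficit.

-1387.4

Goods: -1159.5 - 294.1 = -1453.6
Services: 282.5 - 59.5 - 308.5 = -85.5
Primary income: 179.3 - 128.9 = 50.4
Secondary income: 151.5 - 50.2 = 101.3
Current account = (-1453.6) + (-85.5) + 50.4 + 101.3 = -1387.4
(Excluded from the current account — financial account: increase in resident deposits held at foreign banks 130.5, inward foreign direct investment in the manufacturing sector 484.9, new loans extended by domestic banks to foreign borrowers 301.1, purchases of foreign government bonds by domestic residents 563.9.)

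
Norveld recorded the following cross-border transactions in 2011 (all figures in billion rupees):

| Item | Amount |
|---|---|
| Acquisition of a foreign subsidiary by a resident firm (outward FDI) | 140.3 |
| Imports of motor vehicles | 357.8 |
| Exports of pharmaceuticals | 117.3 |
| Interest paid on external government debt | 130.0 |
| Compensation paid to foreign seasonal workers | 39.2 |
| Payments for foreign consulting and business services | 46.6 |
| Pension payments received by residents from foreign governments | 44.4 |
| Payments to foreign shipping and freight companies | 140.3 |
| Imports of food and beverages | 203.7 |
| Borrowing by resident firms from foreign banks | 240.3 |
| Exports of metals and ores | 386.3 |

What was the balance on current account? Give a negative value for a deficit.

Goods: -203.7 + 117.3 + 386.3 - 357.8 = -57.9
Services: -140.3 - 46.6 = -186.9
Primary income: -130.0 - 39.2 = -169.2
Secondary income: 44.4
Current account = (-57.9) + (-186.9) + (-169.2) + 44.4 = -369.6
(Excluded from the current account — financial account: acquisition of a foreign subsidiary by a resident firm (outward FDI) 140.3, borrowing by resident firms from foreign banks 240.3.)

-369.6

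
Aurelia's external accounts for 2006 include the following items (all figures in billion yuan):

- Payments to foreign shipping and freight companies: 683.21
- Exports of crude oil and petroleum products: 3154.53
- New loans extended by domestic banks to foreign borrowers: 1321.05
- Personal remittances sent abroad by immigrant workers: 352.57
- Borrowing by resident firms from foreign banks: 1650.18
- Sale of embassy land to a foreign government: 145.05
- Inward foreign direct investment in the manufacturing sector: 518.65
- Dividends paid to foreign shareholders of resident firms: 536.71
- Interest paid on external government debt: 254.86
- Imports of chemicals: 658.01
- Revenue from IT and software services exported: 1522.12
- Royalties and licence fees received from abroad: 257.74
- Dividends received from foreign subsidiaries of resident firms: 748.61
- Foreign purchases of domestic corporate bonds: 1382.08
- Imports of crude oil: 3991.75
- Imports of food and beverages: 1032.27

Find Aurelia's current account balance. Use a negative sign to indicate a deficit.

Goods: -658.01 - 3991.75 + 3154.53 - 1032.27 = -2527.50
Services: 257.74 + 1522.12 - 683.21 = 1096.65
Primary income: 748.61 - 536.71 - 254.86 = -42.96
Secondary income: -352.57
Current account = (-2527.50) + 1096.65 + (-42.96) + (-352.57) = -1826.38
(Excluded from the current account — financial account: new loans extended by domestic banks to foreign borrowers 1321.05, borrowing by resident firms from foreign banks 1650.18, inward foreign direct investment in the manufacturing sector 518.65, foreign purchases of domestic corporate bonds 1382.08; capital account: sale of embassy land to a foreign government 145.05.)

-1826.38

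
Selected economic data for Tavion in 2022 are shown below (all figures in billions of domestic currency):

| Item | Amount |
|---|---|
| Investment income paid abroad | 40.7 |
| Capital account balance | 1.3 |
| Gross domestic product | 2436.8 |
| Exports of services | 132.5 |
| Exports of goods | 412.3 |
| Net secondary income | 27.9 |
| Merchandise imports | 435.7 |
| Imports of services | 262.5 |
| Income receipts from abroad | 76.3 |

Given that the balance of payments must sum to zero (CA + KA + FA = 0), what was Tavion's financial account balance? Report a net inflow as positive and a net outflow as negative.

Goods balance = 412.3 - 435.7 = -23.4
Services balance = 132.5 - 262.5 = -130.0
Trade balance (goods + services) = -23.4 + (-130.0) = -153.4
Net primary income = 76.3 - 40.7 = 35.6
Net secondary income = 27.9
Current account = -153.4 + 35.6 + 27.9 = -89.9
Financial account = -(-89.9 + 1.3) = 88.6

88.6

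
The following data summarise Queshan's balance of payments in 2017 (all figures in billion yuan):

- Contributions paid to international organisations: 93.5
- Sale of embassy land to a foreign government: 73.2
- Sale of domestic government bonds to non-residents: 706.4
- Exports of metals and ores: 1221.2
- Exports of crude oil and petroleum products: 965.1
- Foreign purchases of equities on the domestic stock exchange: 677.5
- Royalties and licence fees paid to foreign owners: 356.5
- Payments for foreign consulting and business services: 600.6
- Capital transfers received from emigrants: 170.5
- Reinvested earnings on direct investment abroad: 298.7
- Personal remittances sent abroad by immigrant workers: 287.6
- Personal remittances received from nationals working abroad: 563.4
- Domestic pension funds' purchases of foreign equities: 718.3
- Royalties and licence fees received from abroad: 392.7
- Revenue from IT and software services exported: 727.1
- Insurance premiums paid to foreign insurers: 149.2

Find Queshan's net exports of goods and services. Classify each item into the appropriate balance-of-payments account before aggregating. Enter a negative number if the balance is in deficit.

2199.8

Goods: 1221.2 + 965.1 = 2186.3
Services: -356.5 - 600.6 + 392.7 + 727.1 - 149.2 = 13.5
Trade balance = 2186.3 + 13.5 = 2199.8
(Excluded from the trade balance — secondary income: contributions paid to international organisations 93.5, personal remittances sent abroad by immigrant workers 287.6, personal remittances received from nationals working abroad 563.4; capital account: sale of embassy land to a foreign government 73.2, capital transfers received from emigrants 170.5; financial account: sale of domestic government bonds to non-residents 706.4, foreign purchases of equities on the domestic stock exchange 677.5, domestic pension funds' purchases of foreign equities 718.3; primary income: reinvested earnings on direct investment abroad 298.7.)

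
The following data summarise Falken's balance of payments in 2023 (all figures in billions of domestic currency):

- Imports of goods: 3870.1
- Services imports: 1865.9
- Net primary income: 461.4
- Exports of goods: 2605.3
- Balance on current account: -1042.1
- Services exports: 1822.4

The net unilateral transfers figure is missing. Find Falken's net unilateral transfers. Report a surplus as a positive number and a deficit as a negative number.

Current account = goods balance + services balance + net primary income + net secondary income
Sum of the known components = -846.9
Net unilateral transfers = CA - (known components) = -1042.1 - (-846.9) = -195.2

-195.2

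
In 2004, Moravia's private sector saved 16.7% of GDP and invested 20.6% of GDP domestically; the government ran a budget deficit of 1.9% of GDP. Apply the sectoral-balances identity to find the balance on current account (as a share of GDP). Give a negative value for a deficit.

By the sectoral-balances identity, CA = (S_private - I) + (T - G).
Private balance = 16.7 - 20.6 = -3.9
Government balance (T - G) = -1.9
CA = -3.9 + (-1.9) = -5.8

-5.8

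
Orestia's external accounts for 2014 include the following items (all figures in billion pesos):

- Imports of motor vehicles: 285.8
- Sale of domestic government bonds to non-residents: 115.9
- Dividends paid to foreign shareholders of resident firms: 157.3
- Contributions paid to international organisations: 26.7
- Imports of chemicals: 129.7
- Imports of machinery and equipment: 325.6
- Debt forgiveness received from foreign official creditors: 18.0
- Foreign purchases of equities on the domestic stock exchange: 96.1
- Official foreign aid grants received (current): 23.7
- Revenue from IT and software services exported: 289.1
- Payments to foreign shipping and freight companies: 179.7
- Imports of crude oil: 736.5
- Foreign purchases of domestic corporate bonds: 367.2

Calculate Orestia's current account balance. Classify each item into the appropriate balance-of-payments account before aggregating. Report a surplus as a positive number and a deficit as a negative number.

Goods: -129.7 - 325.6 - 285.8 - 736.5 = -1477.6
Services: 289.1 - 179.7 = 109.4
Primary income: -157.3
Secondary income: -26.7 + 23.7 = -3.0
Current account = (-1477.6) + 109.4 + (-157.3) + (-3.0) = -1528.5
(Excluded from the current account — financial account: sale of domestic government bonds to non-residents 115.9, foreign purchases of equities on the domestic stock exchange 96.1, foreign purchases of domestic corporate bonds 367.2; capital account: debt forgiveness received from foreign official creditors 18.0.)

-1528.5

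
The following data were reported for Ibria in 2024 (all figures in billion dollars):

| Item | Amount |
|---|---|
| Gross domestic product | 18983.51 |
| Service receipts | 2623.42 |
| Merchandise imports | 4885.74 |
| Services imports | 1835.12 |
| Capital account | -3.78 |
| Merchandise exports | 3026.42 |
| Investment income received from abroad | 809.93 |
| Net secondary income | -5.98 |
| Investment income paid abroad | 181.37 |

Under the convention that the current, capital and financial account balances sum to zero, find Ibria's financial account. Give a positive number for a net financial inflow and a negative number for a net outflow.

Goods balance = 3026.42 - 4885.74 = -1859.32
Services balance = 2623.42 - 1835.12 = 788.30
Trade balance (goods + services) = -1859.32 + 788.30 = -1071.02
Net primary income = 809.93 - 181.37 = 628.56
Net secondary income = -5.98
Current account = -1071.02 + 628.56 + (-5.98) = -448.44
Financial account = -(-448.44 + (-3.78)) = 452.22

452.22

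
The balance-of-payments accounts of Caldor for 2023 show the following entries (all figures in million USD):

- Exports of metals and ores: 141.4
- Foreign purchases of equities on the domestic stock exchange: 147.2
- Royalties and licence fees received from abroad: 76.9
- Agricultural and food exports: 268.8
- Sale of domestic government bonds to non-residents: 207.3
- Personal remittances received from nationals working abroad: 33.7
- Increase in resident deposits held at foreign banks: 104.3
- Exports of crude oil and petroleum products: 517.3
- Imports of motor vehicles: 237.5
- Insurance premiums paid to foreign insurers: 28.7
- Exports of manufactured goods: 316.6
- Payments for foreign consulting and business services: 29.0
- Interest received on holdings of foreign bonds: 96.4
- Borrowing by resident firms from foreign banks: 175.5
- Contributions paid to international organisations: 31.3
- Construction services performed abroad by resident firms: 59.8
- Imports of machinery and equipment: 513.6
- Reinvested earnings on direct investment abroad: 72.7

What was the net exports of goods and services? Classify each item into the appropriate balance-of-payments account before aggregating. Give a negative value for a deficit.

Goods: -237.5 + 316.6 + 268.8 + 517.3 - 513.6 + 141.4 = 493.0
Services: -28.7 + 59.8 - 29.0 + 76.9 = 79.0
Trade balance = 493.0 + 79.0 = 572.0
(Excluded from the trade balance — financial account: foreign purchases of equities on the domestic stock exchange 147.2, sale of domestic government bonds to non-residents 207.3, increase in resident deposits held at foreign banks 104.3, borrowing by resident firms from foreign banks 175.5; secondary income: personal remittances received from nationals working abroad 33.7, contributions paid to international organisations 31.3; primary income: interest received on holdings of foreign bonds 96.4, reinvested earnings on direct investment abroad 72.7.)

572.0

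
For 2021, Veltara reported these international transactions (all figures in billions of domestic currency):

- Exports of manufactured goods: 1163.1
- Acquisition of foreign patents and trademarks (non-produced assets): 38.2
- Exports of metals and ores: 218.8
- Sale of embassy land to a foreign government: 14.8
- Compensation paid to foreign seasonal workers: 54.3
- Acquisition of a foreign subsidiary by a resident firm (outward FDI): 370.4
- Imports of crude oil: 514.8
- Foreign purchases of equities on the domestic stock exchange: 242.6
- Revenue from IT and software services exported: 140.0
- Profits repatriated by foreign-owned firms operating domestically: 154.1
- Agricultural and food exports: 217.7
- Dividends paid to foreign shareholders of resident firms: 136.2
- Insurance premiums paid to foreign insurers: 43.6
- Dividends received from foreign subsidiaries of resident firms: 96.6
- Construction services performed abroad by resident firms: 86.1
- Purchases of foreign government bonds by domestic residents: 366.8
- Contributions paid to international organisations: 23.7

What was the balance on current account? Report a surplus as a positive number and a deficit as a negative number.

995.6

Goods: 217.7 - 514.8 + 1163.1 + 218.8 = 1084.8
Services: 86.1 - 43.6 + 140.0 = 182.5
Primary income: -136.2 - 154.1 + 96.6 - 54.3 = -248.0
Secondary income: -23.7
Current account = 1084.8 + 182.5 + (-248.0) + (-23.7) = 995.6
(Excluded from the current account — capital account: acquisition of foreign patents and trademarks (non-produced assets) 38.2, sale of embassy land to a foreign government 14.8; financial account: acquisition of a foreign subsidiary by a resident firm (outward FDI) 370.4, foreign purchases of equities on the domestic stock exchange 242.6, purchases of foreign government bonds by domestic residents 366.8.)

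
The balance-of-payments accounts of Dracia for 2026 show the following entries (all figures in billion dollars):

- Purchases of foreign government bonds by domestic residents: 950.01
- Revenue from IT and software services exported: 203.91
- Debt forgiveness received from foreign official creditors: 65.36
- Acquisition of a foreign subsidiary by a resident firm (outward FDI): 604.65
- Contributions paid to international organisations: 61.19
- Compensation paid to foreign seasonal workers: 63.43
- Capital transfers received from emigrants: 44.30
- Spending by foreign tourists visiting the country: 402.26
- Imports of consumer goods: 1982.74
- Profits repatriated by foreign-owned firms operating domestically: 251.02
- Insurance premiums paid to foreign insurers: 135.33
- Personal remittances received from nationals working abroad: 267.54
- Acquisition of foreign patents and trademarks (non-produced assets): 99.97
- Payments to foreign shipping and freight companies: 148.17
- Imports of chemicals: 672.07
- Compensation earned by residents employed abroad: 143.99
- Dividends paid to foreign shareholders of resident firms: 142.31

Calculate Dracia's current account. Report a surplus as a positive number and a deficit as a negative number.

Goods: -672.07 - 1982.74 = -2654.81
Services: -148.17 + 402.26 + 203.91 - 135.33 = 322.67
Primary income: -251.02 - 142.31 + 143.99 - 63.43 = -312.77
Secondary income: 267.54 - 61.19 = 206.35
Current account = (-2654.81) + 322.67 + (-312.77) + 206.35 = -2438.56
(Excluded from the current account — financial account: purchases of foreign government bonds by domestic residents 950.01, acquisition of a foreign subsidiary by a resident firm (outward FDI) 604.65; capital account: debt forgiveness received from foreign official creditors 65.36, capital transfers received from emigrants 44.30, acquisition of foreign patents and trademarks (non-produced assets) 99.97.)

-2438.56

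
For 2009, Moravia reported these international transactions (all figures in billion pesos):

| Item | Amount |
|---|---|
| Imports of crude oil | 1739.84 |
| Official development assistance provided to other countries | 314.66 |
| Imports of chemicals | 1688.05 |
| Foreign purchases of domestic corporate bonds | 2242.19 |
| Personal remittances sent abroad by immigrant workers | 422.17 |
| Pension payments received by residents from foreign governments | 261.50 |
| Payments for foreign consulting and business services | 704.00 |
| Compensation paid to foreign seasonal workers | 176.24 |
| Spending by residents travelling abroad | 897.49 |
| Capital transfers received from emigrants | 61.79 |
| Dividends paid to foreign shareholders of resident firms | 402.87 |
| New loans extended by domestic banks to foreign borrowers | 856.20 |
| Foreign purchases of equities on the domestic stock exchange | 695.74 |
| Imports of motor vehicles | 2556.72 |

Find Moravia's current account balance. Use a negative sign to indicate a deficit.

Goods: -2556.72 - 1739.84 - 1688.05 = -5984.61
Services: -897.49 - 704.00 = -1601.49
Primary income: -176.24 - 402.87 = -579.11
Secondary income: 261.50 - 422.17 - 314.66 = -475.33
Current account = (-5984.61) + (-1601.49) + (-579.11) + (-475.33) = -8640.54
(Excluded from the current account — financial account: foreign purchases of domestic corporate bonds 2242.19, new loans extended by domestic banks to foreign borrowers 856.20, foreign purchases of equities on the domestic stock exchange 695.74; capital account: capital transfers received from emigrants 61.79.)

-8640.54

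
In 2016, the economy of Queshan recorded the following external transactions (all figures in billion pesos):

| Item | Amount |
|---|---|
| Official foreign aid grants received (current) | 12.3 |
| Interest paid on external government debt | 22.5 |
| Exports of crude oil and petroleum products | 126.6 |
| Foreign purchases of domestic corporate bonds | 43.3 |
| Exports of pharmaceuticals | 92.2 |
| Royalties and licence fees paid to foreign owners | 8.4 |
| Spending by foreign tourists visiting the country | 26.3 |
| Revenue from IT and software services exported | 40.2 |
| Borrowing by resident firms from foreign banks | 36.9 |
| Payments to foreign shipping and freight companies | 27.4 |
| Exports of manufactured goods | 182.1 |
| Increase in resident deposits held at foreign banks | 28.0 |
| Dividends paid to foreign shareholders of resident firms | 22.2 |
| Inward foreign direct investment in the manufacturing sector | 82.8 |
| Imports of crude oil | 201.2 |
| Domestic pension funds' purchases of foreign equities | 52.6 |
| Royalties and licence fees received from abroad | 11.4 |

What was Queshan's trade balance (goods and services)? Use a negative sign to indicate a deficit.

Goods: -201.2 + 182.1 + 126.6 + 92.2 = 199.7
Services: -27.4 + 11.4 + 26.3 - 8.4 + 40.2 = 42.1
Trade balance = 199.7 + 42.1 = 241.8
(Excluded from the trade balance — secondary income: official foreign aid grants received (current) 12.3; primary income: interest paid on external government debt 22.5, dividends paid to foreign shareholders of resident firms 22.2; financial account: foreign purchases of domestic corporate bonds 43.3, borrowing by resident firms from foreign banks 36.9, increase in resident deposits held at foreign banks 28.0, inward foreign direct investment in the manufacturing sector 82.8, domestic pension funds' purchases of foreign equities 52.6.)

241.8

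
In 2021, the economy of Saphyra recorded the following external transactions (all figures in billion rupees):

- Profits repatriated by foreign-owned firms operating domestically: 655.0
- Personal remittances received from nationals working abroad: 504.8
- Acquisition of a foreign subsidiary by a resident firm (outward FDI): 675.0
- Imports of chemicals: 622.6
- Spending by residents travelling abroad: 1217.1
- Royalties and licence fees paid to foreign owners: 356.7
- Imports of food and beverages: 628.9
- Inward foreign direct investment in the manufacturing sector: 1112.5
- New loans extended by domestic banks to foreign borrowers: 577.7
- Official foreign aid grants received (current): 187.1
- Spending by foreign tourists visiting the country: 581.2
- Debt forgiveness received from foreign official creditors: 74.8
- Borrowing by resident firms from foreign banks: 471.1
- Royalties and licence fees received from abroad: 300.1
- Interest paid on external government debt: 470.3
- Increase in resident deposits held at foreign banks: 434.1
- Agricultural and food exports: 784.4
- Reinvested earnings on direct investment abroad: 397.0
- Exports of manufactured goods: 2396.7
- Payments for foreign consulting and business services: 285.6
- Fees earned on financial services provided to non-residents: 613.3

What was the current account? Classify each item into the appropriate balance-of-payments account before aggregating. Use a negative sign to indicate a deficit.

Goods: -622.6 + 2396.7 + 784.4 - 628.9 = 1929.6
Services: 613.3 - 1217.1 - 356.7 + 581.2 + 300.1 - 285.6 = -364.8
Primary income: -655.0 - 470.3 + 397.0 = -728.3
Secondary income: 187.1 + 504.8 = 691.9
Current account = 1929.6 + (-364.8) + (-728.3) + 691.9 = 1528.4
(Excluded from the current account — financial account: acquisition of a foreign subsidiary by a resident firm (outward FDI) 675.0, inward foreign direct investment in the manufacturing sector 1112.5, new loans extended by domestic banks to foreign borrowers 577.7, borrowing by resident firms from foreign banks 471.1, increase in resident deposits held at foreign banks 434.1; capital account: debt forgiveness received from foreign official creditors 74.8.)

1528.4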